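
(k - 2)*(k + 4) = k^2 + 2*k - 8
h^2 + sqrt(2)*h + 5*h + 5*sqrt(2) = (h + 5)*(h + sqrt(2))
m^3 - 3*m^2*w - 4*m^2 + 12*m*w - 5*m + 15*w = (m - 5)*(m + 1)*(m - 3*w)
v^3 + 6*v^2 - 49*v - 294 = (v - 7)*(v + 6)*(v + 7)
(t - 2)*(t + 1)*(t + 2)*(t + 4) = t^4 + 5*t^3 - 20*t - 16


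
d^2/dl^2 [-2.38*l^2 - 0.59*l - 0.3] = -4.76000000000000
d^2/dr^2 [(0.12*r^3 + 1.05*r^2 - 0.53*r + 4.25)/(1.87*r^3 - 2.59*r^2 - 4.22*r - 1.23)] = (8.505882*r^6 - 5.438334*r^5 + 246.771558*r^4 - 330.451532*r^3 - 61.135464*r^2 + 348.582264*r + 132.972076)/(6.539203*r^9 - 27.170913*r^8 - 6.63831300000001*r^7 + 92.354816*r^6 + 50.724132*r^5 - 104.885625*r^4 - 147.326003*r^3 - 77.468229*r^2 - 19.153314*r - 1.860867)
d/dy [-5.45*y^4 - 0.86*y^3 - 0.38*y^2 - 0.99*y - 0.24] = -21.8*y^3 - 2.58*y^2 - 0.76*y - 0.99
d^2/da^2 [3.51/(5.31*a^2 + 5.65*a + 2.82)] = (-197.936622*a^2 - 210.61053*a + 3.51*(10.62*a + 5.65)*(21.24*a + 11.3) - 105.118884)/(5.31*a^2 + 5.65*a + 2.82)^3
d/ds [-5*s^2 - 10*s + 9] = -10*s - 10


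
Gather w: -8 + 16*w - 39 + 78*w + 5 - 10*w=84*w - 42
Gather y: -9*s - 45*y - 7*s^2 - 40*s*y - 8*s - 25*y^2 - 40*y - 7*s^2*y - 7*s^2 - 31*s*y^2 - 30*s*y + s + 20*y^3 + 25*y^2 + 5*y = -14*s^2 - 31*s*y^2 - 16*s + 20*y^3 + y*(-7*s^2 - 70*s - 80)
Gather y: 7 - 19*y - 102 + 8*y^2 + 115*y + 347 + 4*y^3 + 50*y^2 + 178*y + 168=4*y^3 + 58*y^2 + 274*y + 420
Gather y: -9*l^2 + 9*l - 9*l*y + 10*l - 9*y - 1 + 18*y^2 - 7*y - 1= -9*l^2 + 19*l + 18*y^2 + y*(-9*l - 16) - 2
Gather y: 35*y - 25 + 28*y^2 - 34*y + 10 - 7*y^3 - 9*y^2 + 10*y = -7*y^3 + 19*y^2 + 11*y - 15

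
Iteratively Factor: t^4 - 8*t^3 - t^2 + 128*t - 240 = (t - 5)*(t^3 - 3*t^2 - 16*t + 48) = (t - 5)*(t + 4)*(t^2 - 7*t + 12) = (t - 5)*(t - 4)*(t + 4)*(t - 3)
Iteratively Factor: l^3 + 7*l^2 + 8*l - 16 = (l - 1)*(l^2 + 8*l + 16) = (l - 1)*(l + 4)*(l + 4)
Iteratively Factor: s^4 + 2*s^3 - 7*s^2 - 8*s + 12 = (s - 2)*(s^3 + 4*s^2 + s - 6) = (s - 2)*(s - 1)*(s^2 + 5*s + 6) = (s - 2)*(s - 1)*(s + 2)*(s + 3)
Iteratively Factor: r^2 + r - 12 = (r + 4)*(r - 3)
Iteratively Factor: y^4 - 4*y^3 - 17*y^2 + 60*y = (y + 4)*(y^3 - 8*y^2 + 15*y) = (y - 3)*(y + 4)*(y^2 - 5*y) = (y - 5)*(y - 3)*(y + 4)*(y)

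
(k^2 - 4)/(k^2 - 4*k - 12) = (k - 2)/(k - 6)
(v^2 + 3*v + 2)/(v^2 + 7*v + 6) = (v + 2)/(v + 6)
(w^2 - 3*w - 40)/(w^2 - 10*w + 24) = (w^2 - 3*w - 40)/(w^2 - 10*w + 24)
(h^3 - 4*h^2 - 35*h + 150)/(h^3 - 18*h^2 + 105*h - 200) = (h + 6)/(h - 8)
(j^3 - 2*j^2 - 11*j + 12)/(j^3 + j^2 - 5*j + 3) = (j - 4)/(j - 1)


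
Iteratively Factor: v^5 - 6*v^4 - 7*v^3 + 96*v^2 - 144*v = (v)*(v^4 - 6*v^3 - 7*v^2 + 96*v - 144) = v*(v - 4)*(v^3 - 2*v^2 - 15*v + 36) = v*(v - 4)*(v - 3)*(v^2 + v - 12) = v*(v - 4)*(v - 3)*(v + 4)*(v - 3)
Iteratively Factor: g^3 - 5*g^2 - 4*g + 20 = (g + 2)*(g^2 - 7*g + 10) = (g - 5)*(g + 2)*(g - 2)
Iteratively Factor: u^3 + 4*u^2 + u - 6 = (u - 1)*(u^2 + 5*u + 6) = (u - 1)*(u + 2)*(u + 3)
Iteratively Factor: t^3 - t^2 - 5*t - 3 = (t + 1)*(t^2 - 2*t - 3) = (t - 3)*(t + 1)*(t + 1)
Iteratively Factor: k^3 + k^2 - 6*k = (k + 3)*(k^2 - 2*k) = (k - 2)*(k + 3)*(k)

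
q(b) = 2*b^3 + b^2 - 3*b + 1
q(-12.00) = -3275.00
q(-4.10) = -107.73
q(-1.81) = -2.15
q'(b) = 6*b^2 + 2*b - 3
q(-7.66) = -816.25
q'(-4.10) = 89.66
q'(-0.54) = -2.33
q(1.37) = 3.91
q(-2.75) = -24.78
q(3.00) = 55.00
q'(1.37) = 11.00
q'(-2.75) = 36.88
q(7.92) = 1033.55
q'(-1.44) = 6.56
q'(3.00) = 57.00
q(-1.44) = 1.42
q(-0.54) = 2.60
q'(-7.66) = 333.73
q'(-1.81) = 13.04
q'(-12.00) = 837.00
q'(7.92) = 389.20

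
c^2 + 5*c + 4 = (c + 1)*(c + 4)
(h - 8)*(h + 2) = h^2 - 6*h - 16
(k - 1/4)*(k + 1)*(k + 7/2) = k^3 + 17*k^2/4 + 19*k/8 - 7/8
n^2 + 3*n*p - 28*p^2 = (n - 4*p)*(n + 7*p)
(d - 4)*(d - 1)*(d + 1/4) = d^3 - 19*d^2/4 + 11*d/4 + 1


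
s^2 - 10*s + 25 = (s - 5)^2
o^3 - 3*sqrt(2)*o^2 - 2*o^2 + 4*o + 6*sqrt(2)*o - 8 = (o - 2)*(o - 2*sqrt(2))*(o - sqrt(2))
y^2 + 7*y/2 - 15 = (y - 5/2)*(y + 6)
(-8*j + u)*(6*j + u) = -48*j^2 - 2*j*u + u^2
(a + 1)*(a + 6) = a^2 + 7*a + 6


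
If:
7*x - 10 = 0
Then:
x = 10/7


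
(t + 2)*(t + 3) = t^2 + 5*t + 6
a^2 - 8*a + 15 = (a - 5)*(a - 3)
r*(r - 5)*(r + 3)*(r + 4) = r^4 + 2*r^3 - 23*r^2 - 60*r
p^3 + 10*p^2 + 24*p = p*(p + 4)*(p + 6)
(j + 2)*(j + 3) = j^2 + 5*j + 6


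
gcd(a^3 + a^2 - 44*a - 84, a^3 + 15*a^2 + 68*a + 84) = a^2 + 8*a + 12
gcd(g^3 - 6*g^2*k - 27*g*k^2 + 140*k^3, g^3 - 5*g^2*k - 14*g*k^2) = g - 7*k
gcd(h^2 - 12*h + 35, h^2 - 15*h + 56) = h - 7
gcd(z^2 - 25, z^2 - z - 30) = z + 5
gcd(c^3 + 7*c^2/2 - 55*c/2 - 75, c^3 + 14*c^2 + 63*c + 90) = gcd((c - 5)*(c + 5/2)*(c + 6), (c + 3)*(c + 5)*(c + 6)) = c + 6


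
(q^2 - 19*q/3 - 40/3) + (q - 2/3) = q^2 - 16*q/3 - 14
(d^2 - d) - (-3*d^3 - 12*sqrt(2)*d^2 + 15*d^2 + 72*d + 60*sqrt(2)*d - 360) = 3*d^3 - 14*d^2 + 12*sqrt(2)*d^2 - 60*sqrt(2)*d - 73*d + 360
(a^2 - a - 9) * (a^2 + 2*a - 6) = a^4 + a^3 - 17*a^2 - 12*a + 54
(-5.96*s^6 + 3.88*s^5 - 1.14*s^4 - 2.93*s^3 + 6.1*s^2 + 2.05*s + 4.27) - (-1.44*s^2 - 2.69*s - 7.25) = -5.96*s^6 + 3.88*s^5 - 1.14*s^4 - 2.93*s^3 + 7.54*s^2 + 4.74*s + 11.52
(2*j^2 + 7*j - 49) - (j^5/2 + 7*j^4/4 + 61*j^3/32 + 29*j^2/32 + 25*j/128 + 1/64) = -j^5/2 - 7*j^4/4 - 61*j^3/32 + 35*j^2/32 + 871*j/128 - 3137/64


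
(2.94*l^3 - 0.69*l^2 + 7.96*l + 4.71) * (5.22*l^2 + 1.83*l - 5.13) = 15.3468*l^5 + 1.7784*l^4 + 25.2063*l^3 + 42.6927*l^2 - 32.2155*l - 24.1623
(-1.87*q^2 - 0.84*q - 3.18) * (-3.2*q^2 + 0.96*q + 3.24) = 5.984*q^4 + 0.8928*q^3 + 3.3108*q^2 - 5.7744*q - 10.3032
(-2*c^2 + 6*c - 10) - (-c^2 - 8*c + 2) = -c^2 + 14*c - 12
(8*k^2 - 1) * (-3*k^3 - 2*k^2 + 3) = -24*k^5 - 16*k^4 + 3*k^3 + 26*k^2 - 3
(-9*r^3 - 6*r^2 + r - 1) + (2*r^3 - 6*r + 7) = -7*r^3 - 6*r^2 - 5*r + 6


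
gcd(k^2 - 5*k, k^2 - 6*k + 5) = k - 5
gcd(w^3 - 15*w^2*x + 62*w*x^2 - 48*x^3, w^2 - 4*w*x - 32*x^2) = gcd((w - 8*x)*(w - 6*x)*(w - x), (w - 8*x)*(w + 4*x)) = -w + 8*x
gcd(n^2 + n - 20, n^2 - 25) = n + 5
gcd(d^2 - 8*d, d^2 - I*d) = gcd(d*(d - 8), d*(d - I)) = d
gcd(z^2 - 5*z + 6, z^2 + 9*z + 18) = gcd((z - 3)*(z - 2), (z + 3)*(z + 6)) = 1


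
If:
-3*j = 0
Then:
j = 0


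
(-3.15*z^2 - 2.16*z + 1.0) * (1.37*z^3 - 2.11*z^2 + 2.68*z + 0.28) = -4.3155*z^5 + 3.6873*z^4 - 2.5144*z^3 - 8.7808*z^2 + 2.0752*z + 0.28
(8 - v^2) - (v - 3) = -v^2 - v + 11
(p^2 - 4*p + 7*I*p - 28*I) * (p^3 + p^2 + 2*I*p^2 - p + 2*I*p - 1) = p^5 - 3*p^4 + 9*I*p^4 - 19*p^3 - 27*I*p^3 + 45*p^2 - 43*I*p^2 + 60*p + 21*I*p + 28*I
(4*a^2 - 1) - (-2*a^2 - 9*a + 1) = 6*a^2 + 9*a - 2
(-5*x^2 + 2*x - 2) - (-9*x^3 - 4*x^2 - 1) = 9*x^3 - x^2 + 2*x - 1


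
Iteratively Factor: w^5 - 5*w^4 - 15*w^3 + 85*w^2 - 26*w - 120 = (w - 2)*(w^4 - 3*w^3 - 21*w^2 + 43*w + 60) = (w - 5)*(w - 2)*(w^3 + 2*w^2 - 11*w - 12) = (w - 5)*(w - 3)*(w - 2)*(w^2 + 5*w + 4) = (w - 5)*(w - 3)*(w - 2)*(w + 1)*(w + 4)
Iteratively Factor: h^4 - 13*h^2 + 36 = (h - 3)*(h^3 + 3*h^2 - 4*h - 12) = (h - 3)*(h + 2)*(h^2 + h - 6) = (h - 3)*(h + 2)*(h + 3)*(h - 2)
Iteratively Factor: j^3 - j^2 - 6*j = (j)*(j^2 - j - 6) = j*(j - 3)*(j + 2)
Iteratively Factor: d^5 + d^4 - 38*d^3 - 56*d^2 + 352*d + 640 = (d - 5)*(d^4 + 6*d^3 - 8*d^2 - 96*d - 128) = (d - 5)*(d + 4)*(d^3 + 2*d^2 - 16*d - 32) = (d - 5)*(d - 4)*(d + 4)*(d^2 + 6*d + 8) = (d - 5)*(d - 4)*(d + 2)*(d + 4)*(d + 4)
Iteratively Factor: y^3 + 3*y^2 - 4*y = (y - 1)*(y^2 + 4*y) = y*(y - 1)*(y + 4)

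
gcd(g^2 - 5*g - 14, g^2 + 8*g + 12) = g + 2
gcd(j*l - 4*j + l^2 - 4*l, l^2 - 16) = l - 4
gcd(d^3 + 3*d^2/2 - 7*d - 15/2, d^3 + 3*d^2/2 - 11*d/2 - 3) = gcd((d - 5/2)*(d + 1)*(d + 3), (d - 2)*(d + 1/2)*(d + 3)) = d + 3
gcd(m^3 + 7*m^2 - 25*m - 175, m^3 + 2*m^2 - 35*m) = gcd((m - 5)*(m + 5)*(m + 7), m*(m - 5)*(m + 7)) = m^2 + 2*m - 35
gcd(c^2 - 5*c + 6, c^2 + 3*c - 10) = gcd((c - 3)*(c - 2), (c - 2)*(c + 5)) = c - 2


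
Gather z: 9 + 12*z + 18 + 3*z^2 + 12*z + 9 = 3*z^2 + 24*z + 36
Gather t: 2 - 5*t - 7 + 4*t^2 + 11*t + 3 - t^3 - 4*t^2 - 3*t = -t^3 + 3*t - 2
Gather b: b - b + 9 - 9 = 0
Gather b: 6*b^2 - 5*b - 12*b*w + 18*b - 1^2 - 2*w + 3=6*b^2 + b*(13 - 12*w) - 2*w + 2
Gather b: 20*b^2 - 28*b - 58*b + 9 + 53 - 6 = 20*b^2 - 86*b + 56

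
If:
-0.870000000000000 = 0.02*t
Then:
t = -43.50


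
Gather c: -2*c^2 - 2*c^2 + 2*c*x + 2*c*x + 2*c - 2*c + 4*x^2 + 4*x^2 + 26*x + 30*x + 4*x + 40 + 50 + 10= -4*c^2 + 4*c*x + 8*x^2 + 60*x + 100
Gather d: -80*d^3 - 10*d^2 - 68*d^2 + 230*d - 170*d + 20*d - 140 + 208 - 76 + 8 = -80*d^3 - 78*d^2 + 80*d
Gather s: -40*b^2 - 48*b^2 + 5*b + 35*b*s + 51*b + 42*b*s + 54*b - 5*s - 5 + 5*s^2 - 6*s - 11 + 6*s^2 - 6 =-88*b^2 + 110*b + 11*s^2 + s*(77*b - 11) - 22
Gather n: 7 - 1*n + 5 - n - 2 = 10 - 2*n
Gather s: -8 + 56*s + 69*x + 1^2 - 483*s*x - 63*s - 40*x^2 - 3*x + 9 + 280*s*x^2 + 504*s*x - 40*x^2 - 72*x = s*(280*x^2 + 21*x - 7) - 80*x^2 - 6*x + 2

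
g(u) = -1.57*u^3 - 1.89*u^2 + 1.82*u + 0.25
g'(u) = -4.71*u^2 - 3.78*u + 1.82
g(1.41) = -5.34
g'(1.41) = -12.87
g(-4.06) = 66.78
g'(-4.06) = -60.47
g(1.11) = -2.21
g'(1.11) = -8.18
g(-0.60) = -1.18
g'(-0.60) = 2.39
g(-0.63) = -1.25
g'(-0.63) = 2.33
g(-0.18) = -0.13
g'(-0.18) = 2.35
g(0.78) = -0.23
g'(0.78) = -3.99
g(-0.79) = -1.59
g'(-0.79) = 1.87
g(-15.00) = 4846.45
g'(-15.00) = -1001.23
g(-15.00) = 4846.45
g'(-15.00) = -1001.23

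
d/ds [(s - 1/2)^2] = 2*s - 1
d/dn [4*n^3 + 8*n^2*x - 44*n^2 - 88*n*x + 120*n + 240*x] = 12*n^2 + 16*n*x - 88*n - 88*x + 120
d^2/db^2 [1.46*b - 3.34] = 0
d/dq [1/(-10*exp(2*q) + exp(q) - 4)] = (20*exp(q) - 1)*exp(q)/(10*exp(2*q) - exp(q) + 4)^2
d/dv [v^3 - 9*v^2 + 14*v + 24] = 3*v^2 - 18*v + 14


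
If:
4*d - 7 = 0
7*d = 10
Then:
No Solution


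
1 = 1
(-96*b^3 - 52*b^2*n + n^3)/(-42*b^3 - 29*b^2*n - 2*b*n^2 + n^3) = (48*b^2 + 2*b*n - n^2)/(21*b^2 + 4*b*n - n^2)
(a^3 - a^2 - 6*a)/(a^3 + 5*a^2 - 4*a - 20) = a*(a - 3)/(a^2 + 3*a - 10)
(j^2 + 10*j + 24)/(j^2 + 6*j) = (j + 4)/j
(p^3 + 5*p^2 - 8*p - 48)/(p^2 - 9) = (p^2 + 8*p + 16)/(p + 3)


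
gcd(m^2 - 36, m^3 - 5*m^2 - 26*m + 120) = m - 6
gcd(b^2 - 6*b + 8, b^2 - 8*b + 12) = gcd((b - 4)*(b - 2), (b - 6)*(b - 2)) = b - 2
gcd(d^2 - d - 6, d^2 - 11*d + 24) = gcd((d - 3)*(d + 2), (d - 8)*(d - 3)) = d - 3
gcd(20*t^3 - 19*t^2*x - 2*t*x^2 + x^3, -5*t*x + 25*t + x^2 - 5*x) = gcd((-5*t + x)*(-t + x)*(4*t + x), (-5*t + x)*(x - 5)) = -5*t + x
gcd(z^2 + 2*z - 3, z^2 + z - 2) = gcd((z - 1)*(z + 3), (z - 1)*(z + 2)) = z - 1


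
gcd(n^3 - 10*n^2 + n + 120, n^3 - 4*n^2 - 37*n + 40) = n - 8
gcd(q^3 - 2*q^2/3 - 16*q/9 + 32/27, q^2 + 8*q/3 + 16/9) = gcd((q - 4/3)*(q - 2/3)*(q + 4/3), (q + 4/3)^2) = q + 4/3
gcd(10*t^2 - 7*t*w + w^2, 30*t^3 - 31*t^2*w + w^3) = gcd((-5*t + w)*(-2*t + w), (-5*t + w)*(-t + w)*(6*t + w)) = 5*t - w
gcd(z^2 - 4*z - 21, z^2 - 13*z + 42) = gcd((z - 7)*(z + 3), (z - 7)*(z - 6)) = z - 7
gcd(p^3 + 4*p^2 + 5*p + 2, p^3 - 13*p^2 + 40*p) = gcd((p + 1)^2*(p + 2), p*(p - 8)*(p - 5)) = 1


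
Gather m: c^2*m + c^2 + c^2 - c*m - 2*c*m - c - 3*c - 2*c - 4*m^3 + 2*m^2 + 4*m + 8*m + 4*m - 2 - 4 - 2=2*c^2 - 6*c - 4*m^3 + 2*m^2 + m*(c^2 - 3*c + 16) - 8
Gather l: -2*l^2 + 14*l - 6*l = -2*l^2 + 8*l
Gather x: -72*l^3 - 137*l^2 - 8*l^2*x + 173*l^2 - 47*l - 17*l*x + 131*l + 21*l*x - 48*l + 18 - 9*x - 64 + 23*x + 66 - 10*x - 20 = -72*l^3 + 36*l^2 + 36*l + x*(-8*l^2 + 4*l + 4)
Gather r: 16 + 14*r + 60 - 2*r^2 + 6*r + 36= -2*r^2 + 20*r + 112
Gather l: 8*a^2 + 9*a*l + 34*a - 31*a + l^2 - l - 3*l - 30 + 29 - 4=8*a^2 + 3*a + l^2 + l*(9*a - 4) - 5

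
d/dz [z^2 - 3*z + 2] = 2*z - 3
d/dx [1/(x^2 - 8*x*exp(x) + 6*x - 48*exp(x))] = 2*(4*x*exp(x) - x + 28*exp(x) - 3)/(x^2 - 8*x*exp(x) + 6*x - 48*exp(x))^2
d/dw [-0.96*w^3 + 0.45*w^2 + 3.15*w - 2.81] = -2.88*w^2 + 0.9*w + 3.15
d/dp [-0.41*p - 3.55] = -0.410000000000000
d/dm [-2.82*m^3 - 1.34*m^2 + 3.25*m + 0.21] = -8.46*m^2 - 2.68*m + 3.25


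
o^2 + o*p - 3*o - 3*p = (o - 3)*(o + p)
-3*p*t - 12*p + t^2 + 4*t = (-3*p + t)*(t + 4)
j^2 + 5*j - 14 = (j - 2)*(j + 7)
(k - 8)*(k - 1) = k^2 - 9*k + 8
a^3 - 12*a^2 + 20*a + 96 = (a - 8)*(a - 6)*(a + 2)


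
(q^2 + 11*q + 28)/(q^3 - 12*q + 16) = (q + 7)/(q^2 - 4*q + 4)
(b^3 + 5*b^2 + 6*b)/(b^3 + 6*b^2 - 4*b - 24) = b*(b + 3)/(b^2 + 4*b - 12)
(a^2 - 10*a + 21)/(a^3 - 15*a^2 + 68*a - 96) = (a - 7)/(a^2 - 12*a + 32)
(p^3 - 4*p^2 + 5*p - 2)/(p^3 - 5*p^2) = (p^3 - 4*p^2 + 5*p - 2)/(p^2*(p - 5))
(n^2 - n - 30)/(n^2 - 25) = (n - 6)/(n - 5)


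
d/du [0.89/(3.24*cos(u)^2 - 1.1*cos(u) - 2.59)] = (5.7672*cos(u) - 0.979)*sin(u)/(-3.24*cos(u)^2 + 1.1*cos(u) + 2.59)^2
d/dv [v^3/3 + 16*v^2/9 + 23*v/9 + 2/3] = v^2 + 32*v/9 + 23/9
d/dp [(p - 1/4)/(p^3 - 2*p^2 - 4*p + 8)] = (-8*p^2 - 5*p - 14)/(4*(p^5 - 2*p^4 - 8*p^3 + 16*p^2 + 16*p - 32))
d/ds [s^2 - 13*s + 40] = 2*s - 13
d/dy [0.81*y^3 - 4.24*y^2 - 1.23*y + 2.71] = 2.43*y^2 - 8.48*y - 1.23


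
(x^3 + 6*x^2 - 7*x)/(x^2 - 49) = x*(x - 1)/(x - 7)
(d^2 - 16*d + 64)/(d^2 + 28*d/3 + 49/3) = 3*(d^2 - 16*d + 64)/(3*d^2 + 28*d + 49)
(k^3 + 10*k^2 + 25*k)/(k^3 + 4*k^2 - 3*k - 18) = k*(k^2 + 10*k + 25)/(k^3 + 4*k^2 - 3*k - 18)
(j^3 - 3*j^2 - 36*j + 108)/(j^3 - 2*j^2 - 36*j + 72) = (j - 3)/(j - 2)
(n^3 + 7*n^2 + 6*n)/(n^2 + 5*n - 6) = n*(n + 1)/(n - 1)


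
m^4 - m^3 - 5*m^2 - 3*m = m*(m - 3)*(m + 1)^2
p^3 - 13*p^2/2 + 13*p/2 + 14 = (p - 4)*(p - 7/2)*(p + 1)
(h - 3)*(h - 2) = h^2 - 5*h + 6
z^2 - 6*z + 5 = (z - 5)*(z - 1)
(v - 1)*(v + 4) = v^2 + 3*v - 4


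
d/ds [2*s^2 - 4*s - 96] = 4*s - 4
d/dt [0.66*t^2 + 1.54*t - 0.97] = 1.32*t + 1.54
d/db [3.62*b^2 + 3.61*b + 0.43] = 7.24*b + 3.61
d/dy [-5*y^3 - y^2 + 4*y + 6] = -15*y^2 - 2*y + 4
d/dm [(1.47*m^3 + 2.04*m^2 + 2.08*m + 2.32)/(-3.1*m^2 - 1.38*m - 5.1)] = (-4.557*m^4 - 4.0572*m^3 - 18.8582*m^2 - 6.424*m - 7.4064)/(9.61*m^4 + 8.556*m^3 + 33.5244*m^2 + 14.076*m + 26.01)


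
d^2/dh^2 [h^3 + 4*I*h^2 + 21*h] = 6*h + 8*I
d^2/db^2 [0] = 0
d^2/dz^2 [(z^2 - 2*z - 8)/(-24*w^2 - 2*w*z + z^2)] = 2*(4*(w - z)^2*(-z^2 + 2*z + 8) - (24*w^2 + 2*w*z - z^2)^2 + (24*w^2 + 2*w*z - z^2)*(-z^2 + 2*z + 4*(w - z)*(z - 1) + 8))/(24*w^2 + 2*w*z - z^2)^3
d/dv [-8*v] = -8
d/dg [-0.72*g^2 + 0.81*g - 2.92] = 0.81 - 1.44*g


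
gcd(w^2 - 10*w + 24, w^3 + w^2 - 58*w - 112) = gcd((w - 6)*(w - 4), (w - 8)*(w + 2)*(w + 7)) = 1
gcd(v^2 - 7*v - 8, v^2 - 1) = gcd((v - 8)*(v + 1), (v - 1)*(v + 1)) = v + 1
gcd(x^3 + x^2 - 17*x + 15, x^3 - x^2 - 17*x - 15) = 1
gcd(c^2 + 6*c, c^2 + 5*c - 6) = c + 6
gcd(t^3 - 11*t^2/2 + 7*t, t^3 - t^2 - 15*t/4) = t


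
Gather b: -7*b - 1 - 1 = -7*b - 2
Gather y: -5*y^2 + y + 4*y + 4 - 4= -5*y^2 + 5*y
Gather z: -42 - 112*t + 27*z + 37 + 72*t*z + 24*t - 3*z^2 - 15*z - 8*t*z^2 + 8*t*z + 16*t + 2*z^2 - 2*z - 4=-72*t + z^2*(-8*t - 1) + z*(80*t + 10) - 9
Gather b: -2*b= -2*b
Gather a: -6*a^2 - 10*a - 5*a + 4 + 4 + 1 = -6*a^2 - 15*a + 9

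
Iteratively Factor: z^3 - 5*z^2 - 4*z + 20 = (z - 2)*(z^2 - 3*z - 10) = (z - 2)*(z + 2)*(z - 5)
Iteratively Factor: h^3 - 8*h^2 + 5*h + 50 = (h - 5)*(h^2 - 3*h - 10) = (h - 5)*(h + 2)*(h - 5)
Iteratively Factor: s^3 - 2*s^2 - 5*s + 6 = (s + 2)*(s^2 - 4*s + 3) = (s - 3)*(s + 2)*(s - 1)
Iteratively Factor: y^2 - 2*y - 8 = (y - 4)*(y + 2)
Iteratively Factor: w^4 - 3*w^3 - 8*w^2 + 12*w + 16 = (w + 1)*(w^3 - 4*w^2 - 4*w + 16) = (w - 2)*(w + 1)*(w^2 - 2*w - 8) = (w - 2)*(w + 1)*(w + 2)*(w - 4)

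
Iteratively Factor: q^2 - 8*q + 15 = (q - 3)*(q - 5)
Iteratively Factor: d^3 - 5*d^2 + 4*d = (d)*(d^2 - 5*d + 4) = d*(d - 1)*(d - 4)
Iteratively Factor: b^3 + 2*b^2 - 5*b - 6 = (b + 1)*(b^2 + b - 6) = (b + 1)*(b + 3)*(b - 2)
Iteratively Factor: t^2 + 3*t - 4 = (t - 1)*(t + 4)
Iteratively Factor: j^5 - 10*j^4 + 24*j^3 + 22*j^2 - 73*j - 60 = (j - 4)*(j^4 - 6*j^3 + 22*j + 15) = (j - 4)*(j + 1)*(j^3 - 7*j^2 + 7*j + 15) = (j - 5)*(j - 4)*(j + 1)*(j^2 - 2*j - 3) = (j - 5)*(j - 4)*(j - 3)*(j + 1)*(j + 1)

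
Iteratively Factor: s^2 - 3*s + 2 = (s - 1)*(s - 2)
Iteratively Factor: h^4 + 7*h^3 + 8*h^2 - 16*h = (h + 4)*(h^3 + 3*h^2 - 4*h) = (h + 4)^2*(h^2 - h) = (h - 1)*(h + 4)^2*(h)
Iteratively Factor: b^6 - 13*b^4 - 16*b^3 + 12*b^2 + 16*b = (b - 4)*(b^5 + 4*b^4 + 3*b^3 - 4*b^2 - 4*b) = (b - 4)*(b + 2)*(b^4 + 2*b^3 - b^2 - 2*b) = b*(b - 4)*(b + 2)*(b^3 + 2*b^2 - b - 2) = b*(b - 4)*(b + 1)*(b + 2)*(b^2 + b - 2) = b*(b - 4)*(b + 1)*(b + 2)^2*(b - 1)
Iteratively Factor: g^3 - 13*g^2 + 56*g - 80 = (g - 4)*(g^2 - 9*g + 20) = (g - 5)*(g - 4)*(g - 4)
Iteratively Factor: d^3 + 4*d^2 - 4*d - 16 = (d - 2)*(d^2 + 6*d + 8) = (d - 2)*(d + 4)*(d + 2)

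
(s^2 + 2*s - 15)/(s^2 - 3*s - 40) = (s - 3)/(s - 8)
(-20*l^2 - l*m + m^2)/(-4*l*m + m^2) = (20*l^2 + l*m - m^2)/(m*(4*l - m))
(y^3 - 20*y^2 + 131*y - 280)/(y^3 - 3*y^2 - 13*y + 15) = (y^2 - 15*y + 56)/(y^2 + 2*y - 3)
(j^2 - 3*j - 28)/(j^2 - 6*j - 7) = (j + 4)/(j + 1)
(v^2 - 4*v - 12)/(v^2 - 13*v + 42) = (v + 2)/(v - 7)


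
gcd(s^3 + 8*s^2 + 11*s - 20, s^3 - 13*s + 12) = s^2 + 3*s - 4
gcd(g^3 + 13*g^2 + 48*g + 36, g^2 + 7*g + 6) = g^2 + 7*g + 6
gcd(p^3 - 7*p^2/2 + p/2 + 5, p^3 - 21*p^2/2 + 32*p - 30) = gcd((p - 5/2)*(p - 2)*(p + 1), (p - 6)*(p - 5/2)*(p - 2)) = p^2 - 9*p/2 + 5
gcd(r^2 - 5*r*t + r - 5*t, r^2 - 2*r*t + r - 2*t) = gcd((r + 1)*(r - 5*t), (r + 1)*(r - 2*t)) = r + 1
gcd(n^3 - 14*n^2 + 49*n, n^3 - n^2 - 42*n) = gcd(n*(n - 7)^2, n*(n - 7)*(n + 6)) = n^2 - 7*n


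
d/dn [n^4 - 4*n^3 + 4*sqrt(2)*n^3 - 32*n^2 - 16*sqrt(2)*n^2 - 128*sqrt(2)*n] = 4*n^3 - 12*n^2 + 12*sqrt(2)*n^2 - 64*n - 32*sqrt(2)*n - 128*sqrt(2)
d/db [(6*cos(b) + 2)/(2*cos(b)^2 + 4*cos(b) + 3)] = 2*(6*cos(b)^2 + 4*cos(b) - 5)*sin(b)/(4*cos(b) + cos(2*b) + 4)^2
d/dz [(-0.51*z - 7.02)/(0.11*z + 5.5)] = (-0.223608*z - 11.1804)/(0.11*z + 5.5)^3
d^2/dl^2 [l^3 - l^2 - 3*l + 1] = 6*l - 2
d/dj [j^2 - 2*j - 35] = 2*j - 2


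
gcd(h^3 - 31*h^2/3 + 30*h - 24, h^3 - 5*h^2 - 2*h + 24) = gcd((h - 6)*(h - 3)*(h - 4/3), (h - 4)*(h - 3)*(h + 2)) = h - 3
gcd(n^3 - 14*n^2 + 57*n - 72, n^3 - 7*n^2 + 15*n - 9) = n^2 - 6*n + 9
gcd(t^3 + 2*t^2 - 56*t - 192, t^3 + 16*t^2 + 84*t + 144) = t^2 + 10*t + 24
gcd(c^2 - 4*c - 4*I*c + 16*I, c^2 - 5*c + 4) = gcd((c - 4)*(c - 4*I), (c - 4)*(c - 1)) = c - 4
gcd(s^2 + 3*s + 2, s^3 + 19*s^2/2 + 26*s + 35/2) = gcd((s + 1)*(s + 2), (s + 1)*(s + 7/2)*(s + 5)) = s + 1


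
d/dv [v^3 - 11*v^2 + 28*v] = 3*v^2 - 22*v + 28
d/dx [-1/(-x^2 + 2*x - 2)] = 2*(1 - x)/(x^2 - 2*x + 2)^2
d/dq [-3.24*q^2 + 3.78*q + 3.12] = 3.78 - 6.48*q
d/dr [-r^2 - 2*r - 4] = -2*r - 2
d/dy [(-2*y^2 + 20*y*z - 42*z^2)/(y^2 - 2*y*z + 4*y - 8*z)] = 4*((-y + 5*z)*(y^2 - 2*y*z + 4*y - 8*z) + (y - z + 2)*(y^2 - 10*y*z + 21*z^2))/(y^2 - 2*y*z + 4*y - 8*z)^2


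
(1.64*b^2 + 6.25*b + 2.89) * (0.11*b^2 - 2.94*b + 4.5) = 0.1804*b^4 - 4.1341*b^3 - 10.6771*b^2 + 19.6284*b + 13.005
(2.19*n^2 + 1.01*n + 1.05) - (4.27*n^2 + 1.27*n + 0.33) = -2.08*n^2 - 0.26*n + 0.72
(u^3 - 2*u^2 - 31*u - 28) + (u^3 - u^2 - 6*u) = 2*u^3 - 3*u^2 - 37*u - 28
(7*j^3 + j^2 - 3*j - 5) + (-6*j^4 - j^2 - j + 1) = -6*j^4 + 7*j^3 - 4*j - 4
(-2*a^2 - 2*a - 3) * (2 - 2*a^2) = 4*a^4 + 4*a^3 + 2*a^2 - 4*a - 6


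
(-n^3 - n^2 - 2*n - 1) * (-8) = 8*n^3 + 8*n^2 + 16*n + 8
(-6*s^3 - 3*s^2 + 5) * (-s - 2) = 6*s^4 + 15*s^3 + 6*s^2 - 5*s - 10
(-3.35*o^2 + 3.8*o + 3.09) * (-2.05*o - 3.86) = 6.8675*o^3 + 5.141*o^2 - 21.0025*o - 11.9274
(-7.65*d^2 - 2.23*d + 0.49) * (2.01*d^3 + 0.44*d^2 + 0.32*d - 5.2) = -15.3765*d^5 - 7.8483*d^4 - 2.4443*d^3 + 39.282*d^2 + 11.7528*d - 2.548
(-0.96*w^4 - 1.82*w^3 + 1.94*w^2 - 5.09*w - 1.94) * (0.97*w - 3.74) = -0.9312*w^5 + 1.825*w^4 + 8.6886*w^3 - 12.1929*w^2 + 17.1548*w + 7.2556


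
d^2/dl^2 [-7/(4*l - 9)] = -224/(4*l - 9)^3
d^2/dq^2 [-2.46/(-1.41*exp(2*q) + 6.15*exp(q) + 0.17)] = ((15.129 - 13.8744*exp(q))*(-1.41*exp(2*q) + 6.15*exp(q) + 0.17) - 2.46*(2.82*exp(q) - 6.15)*(5.64*exp(q) - 12.3)*exp(q))*exp(q)/(-1.41*exp(2*q) + 6.15*exp(q) + 0.17)^3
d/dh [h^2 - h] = 2*h - 1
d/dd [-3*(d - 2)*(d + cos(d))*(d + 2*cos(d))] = 3*(d - 2)*(d + cos(d))*(2*sin(d) - 1) + 3*(d - 2)*(d + 2*cos(d))*(sin(d) - 1) - 3*(d + cos(d))*(d + 2*cos(d))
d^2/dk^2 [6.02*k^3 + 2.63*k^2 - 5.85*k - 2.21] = 36.12*k + 5.26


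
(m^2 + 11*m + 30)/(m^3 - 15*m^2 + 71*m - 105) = (m^2 + 11*m + 30)/(m^3 - 15*m^2 + 71*m - 105)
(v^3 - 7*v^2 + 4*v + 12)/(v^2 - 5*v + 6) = (v^2 - 5*v - 6)/(v - 3)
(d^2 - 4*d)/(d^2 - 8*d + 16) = d/(d - 4)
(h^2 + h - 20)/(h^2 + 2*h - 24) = (h + 5)/(h + 6)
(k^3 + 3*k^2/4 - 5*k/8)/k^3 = 1 + 3/(4*k) - 5/(8*k^2)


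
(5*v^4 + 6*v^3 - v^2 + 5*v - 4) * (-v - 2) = -5*v^5 - 16*v^4 - 11*v^3 - 3*v^2 - 6*v + 8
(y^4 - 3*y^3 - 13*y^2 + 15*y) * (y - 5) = y^5 - 8*y^4 + 2*y^3 + 80*y^2 - 75*y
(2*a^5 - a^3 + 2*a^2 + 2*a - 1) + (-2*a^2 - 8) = 2*a^5 - a^3 + 2*a - 9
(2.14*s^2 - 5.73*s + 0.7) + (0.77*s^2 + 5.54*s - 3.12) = 2.91*s^2 - 0.19*s - 2.42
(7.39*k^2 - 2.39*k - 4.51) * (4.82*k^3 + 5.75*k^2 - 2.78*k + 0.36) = 35.6198*k^5 + 30.9727*k^4 - 56.0249*k^3 - 16.6279*k^2 + 11.6774*k - 1.6236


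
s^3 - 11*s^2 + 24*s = s*(s - 8)*(s - 3)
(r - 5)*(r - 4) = r^2 - 9*r + 20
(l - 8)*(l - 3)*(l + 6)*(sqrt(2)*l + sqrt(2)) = sqrt(2)*l^4 - 4*sqrt(2)*l^3 - 47*sqrt(2)*l^2 + 102*sqrt(2)*l + 144*sqrt(2)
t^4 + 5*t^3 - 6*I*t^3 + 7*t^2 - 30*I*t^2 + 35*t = t*(t + 5)*(t - 7*I)*(t + I)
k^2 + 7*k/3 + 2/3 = (k + 1/3)*(k + 2)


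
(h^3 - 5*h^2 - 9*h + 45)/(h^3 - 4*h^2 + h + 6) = (h^2 - 2*h - 15)/(h^2 - h - 2)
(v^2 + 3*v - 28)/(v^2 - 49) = (v - 4)/(v - 7)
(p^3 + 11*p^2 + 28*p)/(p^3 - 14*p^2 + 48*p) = (p^2 + 11*p + 28)/(p^2 - 14*p + 48)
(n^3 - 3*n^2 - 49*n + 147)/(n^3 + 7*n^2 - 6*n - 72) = (n^2 - 49)/(n^2 + 10*n + 24)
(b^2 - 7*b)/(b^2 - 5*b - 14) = b/(b + 2)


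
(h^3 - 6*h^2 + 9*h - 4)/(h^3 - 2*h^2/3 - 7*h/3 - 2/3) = 3*(-h^3 + 6*h^2 - 9*h + 4)/(-3*h^3 + 2*h^2 + 7*h + 2)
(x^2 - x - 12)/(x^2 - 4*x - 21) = (x - 4)/(x - 7)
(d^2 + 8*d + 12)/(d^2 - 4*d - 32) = (d^2 + 8*d + 12)/(d^2 - 4*d - 32)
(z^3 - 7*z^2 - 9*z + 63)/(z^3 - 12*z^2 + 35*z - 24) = (z^2 - 4*z - 21)/(z^2 - 9*z + 8)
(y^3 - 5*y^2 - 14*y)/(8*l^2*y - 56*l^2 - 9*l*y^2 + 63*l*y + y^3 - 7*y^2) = y*(y + 2)/(8*l^2 - 9*l*y + y^2)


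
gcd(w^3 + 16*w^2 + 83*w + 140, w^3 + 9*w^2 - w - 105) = w^2 + 12*w + 35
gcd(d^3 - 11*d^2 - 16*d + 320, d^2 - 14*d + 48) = d - 8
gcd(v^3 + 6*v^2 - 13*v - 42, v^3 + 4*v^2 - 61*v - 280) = v + 7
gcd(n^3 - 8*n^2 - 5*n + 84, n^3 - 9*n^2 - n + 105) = n^2 - 4*n - 21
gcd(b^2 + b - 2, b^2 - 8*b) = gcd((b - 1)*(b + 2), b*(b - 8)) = 1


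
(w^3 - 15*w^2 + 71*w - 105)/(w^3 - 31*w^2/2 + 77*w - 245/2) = 2*(w - 3)/(2*w - 7)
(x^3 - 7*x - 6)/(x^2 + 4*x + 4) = (x^2 - 2*x - 3)/(x + 2)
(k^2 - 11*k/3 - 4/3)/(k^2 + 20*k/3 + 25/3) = (3*k^2 - 11*k - 4)/(3*k^2 + 20*k + 25)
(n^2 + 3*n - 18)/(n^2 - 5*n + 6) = (n + 6)/(n - 2)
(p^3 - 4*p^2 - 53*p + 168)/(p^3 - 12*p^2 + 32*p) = (p^2 + 4*p - 21)/(p*(p - 4))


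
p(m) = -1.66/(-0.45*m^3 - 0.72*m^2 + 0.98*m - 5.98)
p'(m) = -1.66*(1.35*m^2 + 1.44*m - 0.98)/(-0.45*m^3 - 0.72*m^2 + 0.98*m - 5.98)^2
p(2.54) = 0.11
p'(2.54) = -0.08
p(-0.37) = 0.26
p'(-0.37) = 0.05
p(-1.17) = 0.22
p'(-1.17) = 0.02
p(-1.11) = 0.23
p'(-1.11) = 0.03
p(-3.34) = 3.20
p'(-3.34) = -57.27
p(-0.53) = 0.25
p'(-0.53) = 0.05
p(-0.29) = 0.26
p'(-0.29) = 0.05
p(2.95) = 0.08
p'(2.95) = -0.06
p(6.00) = 0.01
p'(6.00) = -0.01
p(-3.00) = 0.51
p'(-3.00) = -1.08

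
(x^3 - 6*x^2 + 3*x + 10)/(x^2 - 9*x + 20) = (x^2 - x - 2)/(x - 4)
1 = 1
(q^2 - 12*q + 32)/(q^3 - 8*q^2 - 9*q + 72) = (q - 4)/(q^2 - 9)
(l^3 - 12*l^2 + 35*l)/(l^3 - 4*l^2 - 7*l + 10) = l*(l - 7)/(l^2 + l - 2)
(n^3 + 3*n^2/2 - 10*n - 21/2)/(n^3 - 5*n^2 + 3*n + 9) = (n + 7/2)/(n - 3)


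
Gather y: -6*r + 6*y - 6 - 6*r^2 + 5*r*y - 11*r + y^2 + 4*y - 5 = -6*r^2 - 17*r + y^2 + y*(5*r + 10) - 11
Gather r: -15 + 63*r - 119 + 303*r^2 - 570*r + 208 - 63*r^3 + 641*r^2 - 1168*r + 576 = -63*r^3 + 944*r^2 - 1675*r + 650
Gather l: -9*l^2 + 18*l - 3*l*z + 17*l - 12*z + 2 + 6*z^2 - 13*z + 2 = -9*l^2 + l*(35 - 3*z) + 6*z^2 - 25*z + 4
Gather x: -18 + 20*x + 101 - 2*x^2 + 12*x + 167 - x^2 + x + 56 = -3*x^2 + 33*x + 306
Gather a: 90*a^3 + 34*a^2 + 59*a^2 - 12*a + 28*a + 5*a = 90*a^3 + 93*a^2 + 21*a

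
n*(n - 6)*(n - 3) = n^3 - 9*n^2 + 18*n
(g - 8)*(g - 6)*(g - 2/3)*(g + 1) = g^4 - 41*g^3/3 + 128*g^2/3 + 76*g/3 - 32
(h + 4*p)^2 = h^2 + 8*h*p + 16*p^2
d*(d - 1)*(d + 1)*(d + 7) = d^4 + 7*d^3 - d^2 - 7*d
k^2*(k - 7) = k^3 - 7*k^2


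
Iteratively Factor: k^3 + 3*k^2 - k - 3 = (k - 1)*(k^2 + 4*k + 3) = (k - 1)*(k + 3)*(k + 1)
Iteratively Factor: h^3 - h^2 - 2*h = (h - 2)*(h^2 + h) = (h - 2)*(h + 1)*(h)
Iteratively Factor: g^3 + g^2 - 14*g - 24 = (g - 4)*(g^2 + 5*g + 6) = (g - 4)*(g + 2)*(g + 3)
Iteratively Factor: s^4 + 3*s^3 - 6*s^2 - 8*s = (s)*(s^3 + 3*s^2 - 6*s - 8) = s*(s + 1)*(s^2 + 2*s - 8) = s*(s - 2)*(s + 1)*(s + 4)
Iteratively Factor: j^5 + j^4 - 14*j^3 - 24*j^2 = (j + 3)*(j^4 - 2*j^3 - 8*j^2) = (j - 4)*(j + 3)*(j^3 + 2*j^2) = (j - 4)*(j + 2)*(j + 3)*(j^2) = j*(j - 4)*(j + 2)*(j + 3)*(j)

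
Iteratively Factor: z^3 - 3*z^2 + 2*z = (z - 1)*(z^2 - 2*z) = z*(z - 1)*(z - 2)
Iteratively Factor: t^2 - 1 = (t - 1)*(t + 1)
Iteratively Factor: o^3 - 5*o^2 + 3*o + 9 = (o - 3)*(o^2 - 2*o - 3) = (o - 3)*(o + 1)*(o - 3)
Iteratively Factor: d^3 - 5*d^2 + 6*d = (d)*(d^2 - 5*d + 6) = d*(d - 2)*(d - 3)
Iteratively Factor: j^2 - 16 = (j + 4)*(j - 4)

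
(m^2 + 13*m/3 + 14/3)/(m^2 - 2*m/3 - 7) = (m + 2)/(m - 3)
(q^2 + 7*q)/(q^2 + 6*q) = (q + 7)/(q + 6)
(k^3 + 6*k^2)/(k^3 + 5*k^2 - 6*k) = k/(k - 1)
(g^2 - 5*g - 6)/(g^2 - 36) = (g + 1)/(g + 6)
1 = 1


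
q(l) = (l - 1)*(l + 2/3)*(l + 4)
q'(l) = (l - 1)*(l + 2/3) + (l - 1)*(l + 4) + (l + 2/3)*(l + 4)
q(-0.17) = -2.23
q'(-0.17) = -3.16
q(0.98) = -0.16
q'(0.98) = 8.07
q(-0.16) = -2.26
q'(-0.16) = -3.10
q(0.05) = -2.76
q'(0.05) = -1.63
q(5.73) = 294.39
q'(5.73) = 138.52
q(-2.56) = 9.71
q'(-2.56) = -1.11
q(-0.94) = 1.62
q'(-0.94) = -6.24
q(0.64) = -2.18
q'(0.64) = 3.92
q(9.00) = 1005.33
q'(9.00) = 307.00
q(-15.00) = -2522.67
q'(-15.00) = 563.00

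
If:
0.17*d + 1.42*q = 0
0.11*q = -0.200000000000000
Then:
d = 15.19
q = -1.82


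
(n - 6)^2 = n^2 - 12*n + 36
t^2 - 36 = (t - 6)*(t + 6)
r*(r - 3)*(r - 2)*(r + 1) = r^4 - 4*r^3 + r^2 + 6*r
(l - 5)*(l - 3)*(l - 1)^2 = l^4 - 10*l^3 + 32*l^2 - 38*l + 15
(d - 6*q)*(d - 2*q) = d^2 - 8*d*q + 12*q^2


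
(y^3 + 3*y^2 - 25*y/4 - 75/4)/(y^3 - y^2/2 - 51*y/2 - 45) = (y - 5/2)/(y - 6)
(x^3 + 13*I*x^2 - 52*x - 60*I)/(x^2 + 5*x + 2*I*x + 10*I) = (x^2 + 11*I*x - 30)/(x + 5)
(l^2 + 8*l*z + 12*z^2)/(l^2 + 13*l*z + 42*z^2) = (l + 2*z)/(l + 7*z)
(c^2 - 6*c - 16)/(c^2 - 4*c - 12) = (c - 8)/(c - 6)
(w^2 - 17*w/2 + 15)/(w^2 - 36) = (w - 5/2)/(w + 6)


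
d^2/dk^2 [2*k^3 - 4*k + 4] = 12*k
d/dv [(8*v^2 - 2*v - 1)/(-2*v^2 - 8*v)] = (-17*v^2 - v - 2)/(v^2*(v^2 + 8*v + 16))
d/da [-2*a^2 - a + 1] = -4*a - 1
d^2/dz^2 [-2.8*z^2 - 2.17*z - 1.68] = -5.60000000000000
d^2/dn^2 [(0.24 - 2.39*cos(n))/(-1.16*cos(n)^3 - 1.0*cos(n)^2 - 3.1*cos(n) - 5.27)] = (0.0293557901864055*(1 - cos(n)^2)^2*cos(3*n) + 0.161727467512592*(1 - cos(n)^2)^2 + 0.0888913976936109*sin(n)^6 - 0.16961123218812*cos(n)^7 - 0.0224948583803873*cos(n)^6 + 0.00490724475499257*cos(n)^5 + 0.022358853901895*cos(n)^3*cos(3*n) + 0.474960021300174*cos(n)^3 + 0.134621138822652*cos(n)^2*cos(3*n) + 0.375694046687939*cos(n)^2 + 0.125488485152268*cos(n)*cos(3*n) - 0.61435810849804*cos(n) - 0.0427482311861767*cos(3*n) - 0.575879312017752)/(0.185007974481659*cos(n)^3 + 0.159489633173844*cos(n)^2 + 0.494417862838915*cos(n) + 0.840510366826156)^3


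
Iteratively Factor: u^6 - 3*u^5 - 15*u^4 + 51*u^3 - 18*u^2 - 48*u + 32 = (u - 1)*(u^5 - 2*u^4 - 17*u^3 + 34*u^2 + 16*u - 32) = (u - 1)*(u + 1)*(u^4 - 3*u^3 - 14*u^2 + 48*u - 32) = (u - 2)*(u - 1)*(u + 1)*(u^3 - u^2 - 16*u + 16) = (u - 2)*(u - 1)*(u + 1)*(u + 4)*(u^2 - 5*u + 4) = (u - 4)*(u - 2)*(u - 1)*(u + 1)*(u + 4)*(u - 1)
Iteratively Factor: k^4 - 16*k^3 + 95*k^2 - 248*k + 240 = (k - 3)*(k^3 - 13*k^2 + 56*k - 80) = (k - 4)*(k - 3)*(k^2 - 9*k + 20) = (k - 5)*(k - 4)*(k - 3)*(k - 4)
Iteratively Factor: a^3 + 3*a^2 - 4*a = (a + 4)*(a^2 - a) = a*(a + 4)*(a - 1)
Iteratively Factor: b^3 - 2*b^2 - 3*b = (b)*(b^2 - 2*b - 3) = b*(b - 3)*(b + 1)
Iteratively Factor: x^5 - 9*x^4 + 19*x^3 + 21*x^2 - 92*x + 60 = (x - 3)*(x^4 - 6*x^3 + x^2 + 24*x - 20) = (x - 3)*(x - 1)*(x^3 - 5*x^2 - 4*x + 20) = (x - 3)*(x - 2)*(x - 1)*(x^2 - 3*x - 10) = (x - 5)*(x - 3)*(x - 2)*(x - 1)*(x + 2)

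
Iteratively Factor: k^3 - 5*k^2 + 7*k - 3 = (k - 3)*(k^2 - 2*k + 1) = (k - 3)*(k - 1)*(k - 1)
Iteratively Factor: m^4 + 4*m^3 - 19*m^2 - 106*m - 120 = (m + 3)*(m^3 + m^2 - 22*m - 40) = (m - 5)*(m + 3)*(m^2 + 6*m + 8) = (m - 5)*(m + 2)*(m + 3)*(m + 4)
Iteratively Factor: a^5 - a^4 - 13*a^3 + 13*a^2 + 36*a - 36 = (a + 2)*(a^4 - 3*a^3 - 7*a^2 + 27*a - 18) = (a - 1)*(a + 2)*(a^3 - 2*a^2 - 9*a + 18) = (a - 3)*(a - 1)*(a + 2)*(a^2 + a - 6) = (a - 3)*(a - 1)*(a + 2)*(a + 3)*(a - 2)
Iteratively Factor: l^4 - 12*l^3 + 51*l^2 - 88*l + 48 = (l - 4)*(l^3 - 8*l^2 + 19*l - 12) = (l - 4)*(l - 3)*(l^2 - 5*l + 4) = (l - 4)*(l - 3)*(l - 1)*(l - 4)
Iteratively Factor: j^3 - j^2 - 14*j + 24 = (j + 4)*(j^2 - 5*j + 6) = (j - 3)*(j + 4)*(j - 2)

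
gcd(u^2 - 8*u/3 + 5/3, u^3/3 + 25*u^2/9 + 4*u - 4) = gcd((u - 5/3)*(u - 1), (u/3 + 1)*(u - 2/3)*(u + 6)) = 1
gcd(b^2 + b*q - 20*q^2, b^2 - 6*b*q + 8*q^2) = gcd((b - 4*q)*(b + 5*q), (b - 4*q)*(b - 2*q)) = -b + 4*q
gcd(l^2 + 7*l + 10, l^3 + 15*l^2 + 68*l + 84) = l + 2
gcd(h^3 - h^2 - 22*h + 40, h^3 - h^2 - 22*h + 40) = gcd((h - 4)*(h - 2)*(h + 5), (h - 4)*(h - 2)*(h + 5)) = h^3 - h^2 - 22*h + 40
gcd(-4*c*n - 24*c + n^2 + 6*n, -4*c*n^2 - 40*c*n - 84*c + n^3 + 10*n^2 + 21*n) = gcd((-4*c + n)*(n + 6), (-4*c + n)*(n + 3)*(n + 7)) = 4*c - n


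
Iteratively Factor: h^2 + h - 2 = (h - 1)*(h + 2)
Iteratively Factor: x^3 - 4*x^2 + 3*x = (x - 1)*(x^2 - 3*x) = x*(x - 1)*(x - 3)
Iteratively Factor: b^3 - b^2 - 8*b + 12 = (b - 2)*(b^2 + b - 6) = (b - 2)*(b + 3)*(b - 2)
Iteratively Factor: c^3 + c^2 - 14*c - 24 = (c - 4)*(c^2 + 5*c + 6) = (c - 4)*(c + 3)*(c + 2)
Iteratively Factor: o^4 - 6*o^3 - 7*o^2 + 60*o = (o)*(o^3 - 6*o^2 - 7*o + 60) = o*(o - 5)*(o^2 - o - 12) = o*(o - 5)*(o + 3)*(o - 4)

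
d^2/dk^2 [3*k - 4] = 0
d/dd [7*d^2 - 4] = 14*d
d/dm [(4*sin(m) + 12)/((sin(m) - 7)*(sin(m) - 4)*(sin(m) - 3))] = 4*(-2*sin(m)^3 + 5*sin(m)^2 + 84*sin(m) - 267)*cos(m)/((sin(m) - 7)^2*(sin(m) - 4)^2*(sin(m) - 3)^2)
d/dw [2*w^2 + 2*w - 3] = 4*w + 2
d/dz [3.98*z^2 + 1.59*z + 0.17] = 7.96*z + 1.59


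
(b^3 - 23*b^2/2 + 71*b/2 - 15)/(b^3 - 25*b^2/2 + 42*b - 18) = (b - 5)/(b - 6)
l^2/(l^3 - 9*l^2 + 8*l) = l/(l^2 - 9*l + 8)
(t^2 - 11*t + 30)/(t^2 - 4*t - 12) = (t - 5)/(t + 2)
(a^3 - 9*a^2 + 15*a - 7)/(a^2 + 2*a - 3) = (a^2 - 8*a + 7)/(a + 3)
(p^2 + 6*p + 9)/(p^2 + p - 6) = (p + 3)/(p - 2)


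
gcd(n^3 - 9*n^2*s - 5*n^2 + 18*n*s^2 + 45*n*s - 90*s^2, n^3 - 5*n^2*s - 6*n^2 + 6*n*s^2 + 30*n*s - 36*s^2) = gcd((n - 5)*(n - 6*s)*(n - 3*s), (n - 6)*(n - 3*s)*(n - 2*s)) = -n + 3*s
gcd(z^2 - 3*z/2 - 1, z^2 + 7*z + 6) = 1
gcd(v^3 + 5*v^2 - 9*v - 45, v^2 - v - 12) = v + 3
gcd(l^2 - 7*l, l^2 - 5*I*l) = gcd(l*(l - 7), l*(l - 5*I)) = l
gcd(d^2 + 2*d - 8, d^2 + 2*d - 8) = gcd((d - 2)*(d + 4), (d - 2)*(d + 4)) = d^2 + 2*d - 8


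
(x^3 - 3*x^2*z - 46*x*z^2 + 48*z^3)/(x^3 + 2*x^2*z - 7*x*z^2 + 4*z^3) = (x^2 - 2*x*z - 48*z^2)/(x^2 + 3*x*z - 4*z^2)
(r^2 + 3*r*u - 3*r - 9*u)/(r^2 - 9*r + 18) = (r + 3*u)/(r - 6)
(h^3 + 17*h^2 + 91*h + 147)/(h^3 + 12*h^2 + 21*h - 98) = (h + 3)/(h - 2)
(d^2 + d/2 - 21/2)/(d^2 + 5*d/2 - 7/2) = (d - 3)/(d - 1)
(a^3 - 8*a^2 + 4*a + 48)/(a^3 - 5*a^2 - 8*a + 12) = (a - 4)/(a - 1)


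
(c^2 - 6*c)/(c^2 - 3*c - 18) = c/(c + 3)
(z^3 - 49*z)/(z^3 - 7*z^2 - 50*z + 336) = z*(z - 7)/(z^2 - 14*z + 48)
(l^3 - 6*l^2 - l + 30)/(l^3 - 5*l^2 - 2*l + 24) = (l - 5)/(l - 4)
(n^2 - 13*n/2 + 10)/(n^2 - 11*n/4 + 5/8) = 4*(n - 4)/(4*n - 1)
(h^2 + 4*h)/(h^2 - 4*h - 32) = h/(h - 8)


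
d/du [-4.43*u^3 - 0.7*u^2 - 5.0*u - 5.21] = -13.29*u^2 - 1.4*u - 5.0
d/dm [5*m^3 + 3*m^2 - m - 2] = 15*m^2 + 6*m - 1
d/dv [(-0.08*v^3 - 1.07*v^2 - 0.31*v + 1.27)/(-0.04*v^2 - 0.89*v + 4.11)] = (0.0032*v^4 + 0.1424*v^3 - 0.0465000000000001*v^2 - 8.6938*v - 0.1438)/(0.0016*v^4 + 0.0712*v^3 + 0.4633*v^2 - 7.3158*v + 16.8921)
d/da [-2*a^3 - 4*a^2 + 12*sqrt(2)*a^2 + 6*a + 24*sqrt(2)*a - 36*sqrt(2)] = -6*a^2 - 8*a + 24*sqrt(2)*a + 6 + 24*sqrt(2)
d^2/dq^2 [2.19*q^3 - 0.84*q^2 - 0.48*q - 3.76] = 13.14*q - 1.68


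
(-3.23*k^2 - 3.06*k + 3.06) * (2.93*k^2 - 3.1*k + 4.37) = -9.4639*k^4 + 1.0472*k^3 + 4.3367*k^2 - 22.8582*k + 13.3722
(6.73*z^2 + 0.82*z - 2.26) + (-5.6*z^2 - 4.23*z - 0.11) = 1.13*z^2 - 3.41*z - 2.37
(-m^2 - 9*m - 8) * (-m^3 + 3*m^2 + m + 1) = m^5 + 6*m^4 - 20*m^3 - 34*m^2 - 17*m - 8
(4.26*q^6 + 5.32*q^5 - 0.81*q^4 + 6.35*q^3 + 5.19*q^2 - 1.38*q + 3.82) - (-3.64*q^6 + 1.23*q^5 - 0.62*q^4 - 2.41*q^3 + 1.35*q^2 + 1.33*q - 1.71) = 7.9*q^6 + 4.09*q^5 - 0.19*q^4 + 8.76*q^3 + 3.84*q^2 - 2.71*q + 5.53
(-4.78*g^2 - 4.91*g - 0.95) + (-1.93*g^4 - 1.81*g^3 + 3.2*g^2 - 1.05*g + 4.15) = -1.93*g^4 - 1.81*g^3 - 1.58*g^2 - 5.96*g + 3.2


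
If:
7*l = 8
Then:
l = 8/7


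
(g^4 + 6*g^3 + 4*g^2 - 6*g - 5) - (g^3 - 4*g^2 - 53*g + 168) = g^4 + 5*g^3 + 8*g^2 + 47*g - 173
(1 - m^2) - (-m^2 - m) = m + 1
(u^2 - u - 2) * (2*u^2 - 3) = 2*u^4 - 2*u^3 - 7*u^2 + 3*u + 6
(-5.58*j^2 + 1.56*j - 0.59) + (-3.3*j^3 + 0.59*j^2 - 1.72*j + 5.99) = -3.3*j^3 - 4.99*j^2 - 0.16*j + 5.4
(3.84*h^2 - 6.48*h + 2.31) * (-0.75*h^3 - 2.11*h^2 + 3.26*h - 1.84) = -2.88*h^5 - 3.2424*h^4 + 24.4587*h^3 - 33.0645*h^2 + 19.4538*h - 4.2504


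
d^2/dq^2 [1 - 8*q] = 0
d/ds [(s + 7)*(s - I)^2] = (s - I)*(3*s + 14 - I)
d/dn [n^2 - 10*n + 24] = 2*n - 10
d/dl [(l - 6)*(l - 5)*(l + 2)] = 3*l^2 - 18*l + 8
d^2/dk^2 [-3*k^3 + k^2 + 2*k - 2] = 2 - 18*k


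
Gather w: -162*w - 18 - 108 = -162*w - 126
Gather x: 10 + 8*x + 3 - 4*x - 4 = 4*x + 9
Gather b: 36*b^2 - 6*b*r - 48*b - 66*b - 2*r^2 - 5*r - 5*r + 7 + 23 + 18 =36*b^2 + b*(-6*r - 114) - 2*r^2 - 10*r + 48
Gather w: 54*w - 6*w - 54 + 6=48*w - 48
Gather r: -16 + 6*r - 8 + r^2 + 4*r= r^2 + 10*r - 24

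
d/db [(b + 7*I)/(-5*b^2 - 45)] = (-b^2 + 2*b*(b + 7*I) - 9)/(5*(b^2 + 9)^2)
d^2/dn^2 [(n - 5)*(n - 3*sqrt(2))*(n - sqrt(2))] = 6*n - 8*sqrt(2) - 10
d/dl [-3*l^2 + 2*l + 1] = 2 - 6*l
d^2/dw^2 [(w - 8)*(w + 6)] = 2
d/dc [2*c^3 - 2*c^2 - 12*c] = 6*c^2 - 4*c - 12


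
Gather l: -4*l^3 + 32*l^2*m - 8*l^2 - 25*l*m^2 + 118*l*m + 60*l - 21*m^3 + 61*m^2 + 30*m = -4*l^3 + l^2*(32*m - 8) + l*(-25*m^2 + 118*m + 60) - 21*m^3 + 61*m^2 + 30*m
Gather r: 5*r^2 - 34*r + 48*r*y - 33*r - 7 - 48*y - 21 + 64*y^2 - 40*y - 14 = 5*r^2 + r*(48*y - 67) + 64*y^2 - 88*y - 42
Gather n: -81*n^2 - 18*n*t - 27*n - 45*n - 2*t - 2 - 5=-81*n^2 + n*(-18*t - 72) - 2*t - 7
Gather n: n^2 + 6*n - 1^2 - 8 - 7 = n^2 + 6*n - 16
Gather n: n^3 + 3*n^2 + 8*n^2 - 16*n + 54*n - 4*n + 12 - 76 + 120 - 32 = n^3 + 11*n^2 + 34*n + 24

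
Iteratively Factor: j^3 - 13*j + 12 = (j - 1)*(j^2 + j - 12) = (j - 1)*(j + 4)*(j - 3)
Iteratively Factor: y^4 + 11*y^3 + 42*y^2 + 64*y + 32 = (y + 4)*(y^3 + 7*y^2 + 14*y + 8) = (y + 2)*(y + 4)*(y^2 + 5*y + 4) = (y + 2)*(y + 4)^2*(y + 1)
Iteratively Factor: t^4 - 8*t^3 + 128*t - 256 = (t - 4)*(t^3 - 4*t^2 - 16*t + 64) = (t - 4)*(t + 4)*(t^2 - 8*t + 16) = (t - 4)^2*(t + 4)*(t - 4)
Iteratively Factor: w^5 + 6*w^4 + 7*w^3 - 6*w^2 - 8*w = (w)*(w^4 + 6*w^3 + 7*w^2 - 6*w - 8) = w*(w - 1)*(w^3 + 7*w^2 + 14*w + 8) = w*(w - 1)*(w + 1)*(w^2 + 6*w + 8) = w*(w - 1)*(w + 1)*(w + 2)*(w + 4)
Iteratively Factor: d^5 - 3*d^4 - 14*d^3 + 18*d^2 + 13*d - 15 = (d - 1)*(d^4 - 2*d^3 - 16*d^2 + 2*d + 15) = (d - 1)^2*(d^3 - d^2 - 17*d - 15) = (d - 1)^2*(d + 3)*(d^2 - 4*d - 5) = (d - 1)^2*(d + 1)*(d + 3)*(d - 5)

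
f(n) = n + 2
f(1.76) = 3.76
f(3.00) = 5.00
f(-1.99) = 0.01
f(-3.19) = -1.19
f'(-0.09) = 1.00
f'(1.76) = 1.00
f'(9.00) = 1.00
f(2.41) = 4.41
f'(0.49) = 1.00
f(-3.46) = -1.46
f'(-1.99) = 1.00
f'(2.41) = 1.00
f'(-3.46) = 1.00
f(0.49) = 2.49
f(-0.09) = 1.91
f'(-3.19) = 1.00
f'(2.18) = 1.00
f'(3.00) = 1.00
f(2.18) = 4.18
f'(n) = 1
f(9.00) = 11.00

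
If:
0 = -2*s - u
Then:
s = -u/2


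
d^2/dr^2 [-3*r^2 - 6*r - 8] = -6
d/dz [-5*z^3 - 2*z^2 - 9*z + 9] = -15*z^2 - 4*z - 9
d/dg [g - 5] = 1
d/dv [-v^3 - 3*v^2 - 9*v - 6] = -3*v^2 - 6*v - 9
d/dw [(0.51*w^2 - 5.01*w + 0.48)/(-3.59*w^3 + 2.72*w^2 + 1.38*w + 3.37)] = (1.8309*w^4 - 35.9718*w^3 + 19.5006*w^2 + 0.8262*w - 17.5461)/(12.8881*w^6 - 19.5296*w^5 - 2.51*w^4 - 16.6894*w^3 + 20.2372*w^2 + 9.3012*w + 11.3569)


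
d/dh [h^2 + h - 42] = 2*h + 1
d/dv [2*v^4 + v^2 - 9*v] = 8*v^3 + 2*v - 9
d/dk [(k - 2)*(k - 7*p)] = 2*k - 7*p - 2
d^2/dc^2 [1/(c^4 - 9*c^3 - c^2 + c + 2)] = 2*((-6*c^2 + 27*c + 1)*(c^4 - 9*c^3 - c^2 + c + 2) + (4*c^3 - 27*c^2 - 2*c + 1)^2)/(c^4 - 9*c^3 - c^2 + c + 2)^3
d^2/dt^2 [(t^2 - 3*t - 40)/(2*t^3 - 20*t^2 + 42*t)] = (t^6 - 9*t^5 - 213*t^4 + 3173*t^3 - 14520*t^2 + 25200*t - 17640)/(t^3*(t^6 - 30*t^5 + 363*t^4 - 2260*t^3 + 7623*t^2 - 13230*t + 9261))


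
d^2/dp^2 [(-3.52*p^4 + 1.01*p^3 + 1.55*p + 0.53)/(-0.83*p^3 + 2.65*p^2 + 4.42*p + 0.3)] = (-3.5527136788005e-15*p^8 + 2.8421709430404e-14*p^7 + 70.822354*p^6 + 223.998954*p^5 + 442.455234*p^4 + 22.332042*p^3 - 19.530762*p^2 - 31.19106*p - 15.755284)/(0.571787*p^9 - 5.476755*p^8 + 8.351211*p^7 + 39.101105*p^6 - 40.513614*p^5 - 155.03115*p^4 - 107.210188*p^3 - 18.29826*p^2 - 1.1934*p - 0.027)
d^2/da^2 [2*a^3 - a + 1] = 12*a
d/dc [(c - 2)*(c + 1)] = 2*c - 1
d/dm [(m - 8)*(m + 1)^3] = (m + 1)^2*(4*m - 23)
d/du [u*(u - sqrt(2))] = 2*u - sqrt(2)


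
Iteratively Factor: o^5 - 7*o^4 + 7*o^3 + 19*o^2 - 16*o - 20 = (o - 2)*(o^4 - 5*o^3 - 3*o^2 + 13*o + 10) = (o - 2)*(o + 1)*(o^3 - 6*o^2 + 3*o + 10) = (o - 5)*(o - 2)*(o + 1)*(o^2 - o - 2) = (o - 5)*(o - 2)*(o + 1)^2*(o - 2)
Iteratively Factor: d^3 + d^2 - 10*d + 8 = (d - 1)*(d^2 + 2*d - 8) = (d - 2)*(d - 1)*(d + 4)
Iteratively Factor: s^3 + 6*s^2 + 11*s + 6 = (s + 2)*(s^2 + 4*s + 3) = (s + 2)*(s + 3)*(s + 1)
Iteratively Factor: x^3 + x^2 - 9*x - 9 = (x - 3)*(x^2 + 4*x + 3) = (x - 3)*(x + 1)*(x + 3)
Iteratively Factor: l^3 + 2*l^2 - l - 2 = (l + 1)*(l^2 + l - 2) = (l + 1)*(l + 2)*(l - 1)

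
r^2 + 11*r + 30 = (r + 5)*(r + 6)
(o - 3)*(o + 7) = o^2 + 4*o - 21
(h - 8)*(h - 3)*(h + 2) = h^3 - 9*h^2 + 2*h + 48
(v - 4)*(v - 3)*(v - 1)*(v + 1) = v^4 - 7*v^3 + 11*v^2 + 7*v - 12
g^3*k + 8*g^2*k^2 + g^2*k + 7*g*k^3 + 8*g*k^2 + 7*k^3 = (g + k)*(g + 7*k)*(g*k + k)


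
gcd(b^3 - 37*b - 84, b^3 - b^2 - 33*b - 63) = b^2 - 4*b - 21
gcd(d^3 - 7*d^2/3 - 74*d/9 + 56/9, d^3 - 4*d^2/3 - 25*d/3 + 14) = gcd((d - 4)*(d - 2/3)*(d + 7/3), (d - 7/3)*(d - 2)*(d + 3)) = 1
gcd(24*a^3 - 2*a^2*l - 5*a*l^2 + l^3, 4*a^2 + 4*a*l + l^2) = 2*a + l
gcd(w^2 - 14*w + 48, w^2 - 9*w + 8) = w - 8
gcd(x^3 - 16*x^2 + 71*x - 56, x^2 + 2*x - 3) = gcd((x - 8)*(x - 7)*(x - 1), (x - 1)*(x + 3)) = x - 1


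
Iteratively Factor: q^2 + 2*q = (q + 2)*(q)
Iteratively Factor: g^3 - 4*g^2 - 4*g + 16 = (g + 2)*(g^2 - 6*g + 8) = (g - 4)*(g + 2)*(g - 2)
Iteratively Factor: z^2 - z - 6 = (z - 3)*(z + 2)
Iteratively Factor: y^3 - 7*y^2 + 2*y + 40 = (y - 5)*(y^2 - 2*y - 8) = (y - 5)*(y - 4)*(y + 2)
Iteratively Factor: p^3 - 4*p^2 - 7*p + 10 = (p - 1)*(p^2 - 3*p - 10) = (p - 5)*(p - 1)*(p + 2)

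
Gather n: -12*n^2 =-12*n^2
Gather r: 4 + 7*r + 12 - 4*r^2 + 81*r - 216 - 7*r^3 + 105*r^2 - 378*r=-7*r^3 + 101*r^2 - 290*r - 200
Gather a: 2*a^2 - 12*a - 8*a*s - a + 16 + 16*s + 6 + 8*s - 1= 2*a^2 + a*(-8*s - 13) + 24*s + 21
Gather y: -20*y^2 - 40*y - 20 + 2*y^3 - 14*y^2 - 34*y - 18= 2*y^3 - 34*y^2 - 74*y - 38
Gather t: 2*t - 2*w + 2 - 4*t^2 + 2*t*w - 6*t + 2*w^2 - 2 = -4*t^2 + t*(2*w - 4) + 2*w^2 - 2*w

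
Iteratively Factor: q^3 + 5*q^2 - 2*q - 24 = (q - 2)*(q^2 + 7*q + 12) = (q - 2)*(q + 3)*(q + 4)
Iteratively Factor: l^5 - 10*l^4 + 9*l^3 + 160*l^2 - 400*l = (l - 4)*(l^4 - 6*l^3 - 15*l^2 + 100*l) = l*(l - 4)*(l^3 - 6*l^2 - 15*l + 100) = l*(l - 5)*(l - 4)*(l^2 - l - 20) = l*(l - 5)*(l - 4)*(l + 4)*(l - 5)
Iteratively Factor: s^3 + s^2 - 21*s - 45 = (s - 5)*(s^2 + 6*s + 9) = (s - 5)*(s + 3)*(s + 3)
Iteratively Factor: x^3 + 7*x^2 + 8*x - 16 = (x + 4)*(x^2 + 3*x - 4) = (x - 1)*(x + 4)*(x + 4)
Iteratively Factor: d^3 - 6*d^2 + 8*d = (d)*(d^2 - 6*d + 8) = d*(d - 4)*(d - 2)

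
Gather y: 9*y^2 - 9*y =9*y^2 - 9*y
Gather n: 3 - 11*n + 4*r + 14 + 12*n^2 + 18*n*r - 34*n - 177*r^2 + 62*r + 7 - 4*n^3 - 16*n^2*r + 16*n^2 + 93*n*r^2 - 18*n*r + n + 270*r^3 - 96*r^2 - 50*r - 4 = -4*n^3 + n^2*(28 - 16*r) + n*(93*r^2 - 44) + 270*r^3 - 273*r^2 + 16*r + 20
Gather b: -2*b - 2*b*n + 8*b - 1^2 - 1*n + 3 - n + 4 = b*(6 - 2*n) - 2*n + 6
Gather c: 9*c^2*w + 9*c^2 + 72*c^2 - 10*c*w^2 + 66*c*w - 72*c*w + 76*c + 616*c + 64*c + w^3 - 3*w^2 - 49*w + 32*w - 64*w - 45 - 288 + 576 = c^2*(9*w + 81) + c*(-10*w^2 - 6*w + 756) + w^3 - 3*w^2 - 81*w + 243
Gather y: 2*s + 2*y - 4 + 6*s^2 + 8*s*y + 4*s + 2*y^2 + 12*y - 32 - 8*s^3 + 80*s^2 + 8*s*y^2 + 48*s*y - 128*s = -8*s^3 + 86*s^2 - 122*s + y^2*(8*s + 2) + y*(56*s + 14) - 36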